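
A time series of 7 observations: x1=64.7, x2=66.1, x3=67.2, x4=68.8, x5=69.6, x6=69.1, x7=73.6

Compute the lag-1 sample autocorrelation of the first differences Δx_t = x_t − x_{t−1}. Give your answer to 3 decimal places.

-0.345

First differences Δx: 1.4, 1.1, 1.6, 0.8, -0.5, 4.5
Mean of differences = 1.4833
Numerator Σ(Δx_t−Δx̄)(Δx_{t+1}−Δx̄) = -4.7203
Denominator Σ(Δx_t−Δx̄)² = 13.6683
r_1(Δx) = -4.7203 / 13.6683 = -0.345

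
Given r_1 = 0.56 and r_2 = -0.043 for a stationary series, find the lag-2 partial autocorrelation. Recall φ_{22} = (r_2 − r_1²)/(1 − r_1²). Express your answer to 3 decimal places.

φ_{22} = (r_2 − r_1²) / (1 − r_1²)
r_1² = (0.56)² = 0.3136
Numerator = -0.043 − 0.3136 = -0.3566; denominator = 1 − 0.3136 = 0.6864
φ_{22} = -0.3566 / 0.6864 = -0.520

-0.520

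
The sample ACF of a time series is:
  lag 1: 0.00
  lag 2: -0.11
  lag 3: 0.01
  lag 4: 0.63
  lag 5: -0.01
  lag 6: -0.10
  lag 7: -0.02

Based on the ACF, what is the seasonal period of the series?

4

The largest autocorrelation is r_4 = 0.63; the remaining lags stay at or below 0.01.
The dominant spike at lag 4 indicates a seasonal period of 4.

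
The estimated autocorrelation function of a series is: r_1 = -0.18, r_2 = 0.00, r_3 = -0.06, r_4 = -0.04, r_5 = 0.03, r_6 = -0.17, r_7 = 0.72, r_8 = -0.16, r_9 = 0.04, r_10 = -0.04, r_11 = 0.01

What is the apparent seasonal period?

The largest autocorrelation is r_7 = 0.72; the remaining lags stay at or below 0.04.
The dominant spike at lag 7 indicates a seasonal period of 7.

7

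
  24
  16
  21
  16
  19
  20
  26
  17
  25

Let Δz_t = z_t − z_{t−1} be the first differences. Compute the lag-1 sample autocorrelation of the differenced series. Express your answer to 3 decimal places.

First differences Δz: -8, 5, -5, 3, 1, 6, -9, 8
Mean of differences = 0.1250
Numerator Σ(Δz_t−Δz̄)(Δz_{t+1}−Δz̄) = -197.1406
Denominator Σ(Δz_t−Δz̄)² = 304.8750
r_1(Δz) = -197.1406 / 304.8750 = -0.647

-0.647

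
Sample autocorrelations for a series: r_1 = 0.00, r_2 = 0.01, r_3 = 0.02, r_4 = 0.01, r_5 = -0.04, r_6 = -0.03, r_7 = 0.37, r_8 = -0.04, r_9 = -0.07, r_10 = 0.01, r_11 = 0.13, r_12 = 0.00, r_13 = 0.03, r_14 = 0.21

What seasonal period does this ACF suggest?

The largest autocorrelation is r_7 = 0.37, with a weaker echo at lag 14 (0.21); the remaining lags stay at or below 0.13.
The dominant spike at lag 7 indicates a seasonal period of 7.

7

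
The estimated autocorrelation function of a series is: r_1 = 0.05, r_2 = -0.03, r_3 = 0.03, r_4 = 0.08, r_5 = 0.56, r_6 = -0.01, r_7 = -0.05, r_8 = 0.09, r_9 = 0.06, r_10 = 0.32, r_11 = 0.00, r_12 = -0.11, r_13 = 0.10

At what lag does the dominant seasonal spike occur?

5

The largest autocorrelation is r_5 = 0.56, with a weaker echo at lag 10 (0.32); the remaining lags stay at or below 0.10.
The dominant spike at lag 5 indicates a seasonal period of 5.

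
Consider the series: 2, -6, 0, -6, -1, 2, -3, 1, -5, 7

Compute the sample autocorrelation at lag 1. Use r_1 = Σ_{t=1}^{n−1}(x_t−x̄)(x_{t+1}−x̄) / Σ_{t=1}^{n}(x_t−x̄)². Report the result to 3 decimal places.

-0.472

Mean x̄ = (2 − 6 + 0 − 6 − 1 + 2 − 3 + 1 − 5 + 7)/10 = -0.9000
Numerator Σ_{t=1}^{9}(x_t−x̄)(x_{t+1}−x̄) = -74.0100
Denominator Σ(x_t−x̄)² = 156.9000
r_1 = -74.0100 / 156.9000 = -0.472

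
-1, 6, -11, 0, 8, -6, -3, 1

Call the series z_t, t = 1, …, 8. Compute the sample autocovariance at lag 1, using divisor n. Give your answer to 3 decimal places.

-13.758

Mean z̄ = (-1 + 6 − 11 + 0 + 8 − 6 − 3 + 1)/8 = -0.7500
Σ_{t=1}^{7}(z_t−z̄)(z_{t+1}−z̄) = -110.0625
γ_1 = -110.0625 / 8 = -13.758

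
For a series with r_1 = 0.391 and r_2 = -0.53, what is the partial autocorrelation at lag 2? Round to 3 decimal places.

φ_{22} = (r_2 − r_1²) / (1 − r_1²)
r_1² = (0.391)² = 0.152881
Numerator = -0.53 − 0.1529 = -0.6829; denominator = 1 − 0.1529 = 0.8471
φ_{22} = -0.6829 / 0.8471 = -0.806

-0.806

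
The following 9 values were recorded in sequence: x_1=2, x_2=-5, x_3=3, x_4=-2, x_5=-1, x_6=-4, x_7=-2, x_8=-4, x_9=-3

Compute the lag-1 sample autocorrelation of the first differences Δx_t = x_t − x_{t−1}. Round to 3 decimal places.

First differences Δx: -7, 8, -5, 1, -3, 2, -2, 1
Mean of differences = -0.6250
Numerator Σ(Δx_t−Δx̄)(Δx_{t+1}−Δx̄) = -115.7656
Denominator Σ(Δx_t−Δx̄)² = 153.8750
r_1(Δx) = -115.7656 / 153.8750 = -0.752

-0.752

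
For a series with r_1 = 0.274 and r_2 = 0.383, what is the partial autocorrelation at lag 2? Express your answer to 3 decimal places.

φ_{22} = (r_2 − r_1²) / (1 − r_1²)
r_1² = (0.274)² = 0.075076
Numerator = 0.383 − 0.0751 = 0.3079; denominator = 1 − 0.0751 = 0.9249
φ_{22} = 0.3079 / 0.9249 = 0.333

0.333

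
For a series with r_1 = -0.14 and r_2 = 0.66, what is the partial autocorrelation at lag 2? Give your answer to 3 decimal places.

φ_{22} = (r_2 − r_1²) / (1 − r_1²)
r_1² = (-0.14)² = 0.0196
Numerator = 0.66 − 0.0196 = 0.6404; denominator = 1 − 0.0196 = 0.9804
φ_{22} = 0.6404 / 0.9804 = 0.653

0.653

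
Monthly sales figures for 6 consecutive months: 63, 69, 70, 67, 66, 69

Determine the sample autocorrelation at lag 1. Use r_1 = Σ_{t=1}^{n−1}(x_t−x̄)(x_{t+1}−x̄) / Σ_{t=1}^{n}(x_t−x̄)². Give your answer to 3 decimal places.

-0.163

Mean x̄ = (63 + 69 + 70 + 67 + 66 + 69)/6 = 67.3333
Deviations from mean: -4.3333, 1.6667, 2.6667, -0.3333, -1.3333, 1.6667
Σ(x_t−x̄)(x_{t+1}−x̄) = (-7.2222) + (4.4444) + (-0.8889) + (0.4444) + (-2.2222) = -5.4444
Denominator Σ(x_t−x̄)² = 33.3333
r_1 = -5.4444 / 33.3333 = -0.163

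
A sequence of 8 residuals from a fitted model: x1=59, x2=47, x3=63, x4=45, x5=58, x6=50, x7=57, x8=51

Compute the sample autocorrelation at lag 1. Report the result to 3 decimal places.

Mean x̄ = (59 + 47 + 63 + 45 + 58 + 50 + 57 + 51)/8 = 53.7500
Deviations from mean: 5.2500, -6.7500, 9.2500, -8.7500, 4.2500, -3.7500, 3.2500, -2.7500
Σ(x_t−x̄)(x_{t+1}−x̄) = (-35.4375) + (-62.4375) + (-80.9375) + (-37.1875) + (-15.9375) + (-12.1875) + (-8.9375) = -253.0625
Denominator Σ(x_t−x̄)² = 285.5000
r_1 = -253.0625 / 285.5000 = -0.886

-0.886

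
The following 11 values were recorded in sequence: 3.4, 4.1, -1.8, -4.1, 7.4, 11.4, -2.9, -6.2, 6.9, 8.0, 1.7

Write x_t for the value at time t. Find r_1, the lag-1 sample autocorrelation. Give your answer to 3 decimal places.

0.045

Mean x̄ = (3.4 + 4.1 − 1.8 − 4.1 + 7.4 + 11.4 − 2.9 − 6.2 + 6.9 + 8.0 + 1.7)/11 = 2.5364
Numerator Σ_{t=1}^{10}(x_t−x̄)(x_{t+1}−x̄) = 14.6378
Denominator Σ(x_t−x̄)² = 323.7255
r_1 = 14.6378 / 323.7255 = 0.045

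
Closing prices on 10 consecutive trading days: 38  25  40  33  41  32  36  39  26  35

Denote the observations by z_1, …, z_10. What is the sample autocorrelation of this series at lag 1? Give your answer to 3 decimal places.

Mean z̄ = (38 + 25 + 40 + 33 + 41 + 32 + 36 + 39 + 26 + 35)/10 = 34.5000
Numerator Σ_{t=1}^{9}(z_t−z̄)(z_{t+1}−z̄) = -159.2500
Denominator Σ(z_t−z̄)² = 278.5000
r_1 = -159.2500 / 278.5000 = -0.572

-0.572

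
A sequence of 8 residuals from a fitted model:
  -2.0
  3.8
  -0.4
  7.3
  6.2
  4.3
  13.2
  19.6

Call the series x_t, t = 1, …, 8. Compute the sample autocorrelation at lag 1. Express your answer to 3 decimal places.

Mean x̄ = (-2.0 + 3.8 − 0.4 + 7.3 + 6.2 + 4.3 + 13.2 + 19.6)/8 = 6.5000
Deviations from mean: -8.5000, -2.7000, -6.9000, 0.8000, -0.3000, -2.2000, 6.7000, 13.1000
Numerator Σ_{t=1}^{7}(x_t−x̄)(x_{t+1}−x̄) = 109.5100
Denominator Σ(x_t−x̄)² = 349.2200
r_1 = 109.5100 / 349.2200 = 0.314

0.314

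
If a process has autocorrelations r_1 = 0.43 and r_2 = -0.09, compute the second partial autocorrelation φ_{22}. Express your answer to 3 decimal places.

φ_{22} = (r_2 − r_1²) / (1 − r_1²)
r_1² = (0.43)² = 0.1849
Numerator = -0.09 − 0.1849 = -0.2749; denominator = 1 − 0.1849 = 0.8151
φ_{22} = -0.2749 / 0.8151 = -0.337

-0.337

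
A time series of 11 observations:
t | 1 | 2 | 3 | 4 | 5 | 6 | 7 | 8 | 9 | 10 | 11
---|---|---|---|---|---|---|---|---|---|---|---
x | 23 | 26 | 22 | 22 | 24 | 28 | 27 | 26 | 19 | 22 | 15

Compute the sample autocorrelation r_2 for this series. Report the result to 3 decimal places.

0.156

Mean x̄ = (23 + 26 + 22 + 22 + 24 + 28 + 27 + 26 + 19 + 22 + 15)/11 = 23.0909
Numerator Σ_{t=1}^{9}(x_t−x̄)(x_{t+2}−x̄) = 22.3471
Denominator Σ(x_t−x̄)² = 142.9091
r_2 = 22.3471 / 142.9091 = 0.156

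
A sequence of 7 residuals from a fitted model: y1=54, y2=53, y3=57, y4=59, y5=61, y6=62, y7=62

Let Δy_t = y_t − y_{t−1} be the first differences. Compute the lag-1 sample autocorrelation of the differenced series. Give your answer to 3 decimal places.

-0.246

First differences Δy: -1, 4, 2, 2, 1, 0
Mean of differences = 1.3333
Numerator Σ(Δy_t−Δȳ)(Δy_{t+1}−Δȳ) = -3.7778
Denominator Σ(Δy_t−Δȳ)² = 15.3333
r_1(Δy) = -3.7778 / 15.3333 = -0.246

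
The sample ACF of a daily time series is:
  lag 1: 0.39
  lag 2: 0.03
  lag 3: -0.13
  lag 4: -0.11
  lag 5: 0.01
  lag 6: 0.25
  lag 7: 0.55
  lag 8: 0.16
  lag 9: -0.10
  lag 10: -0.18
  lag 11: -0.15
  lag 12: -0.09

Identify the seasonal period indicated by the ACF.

The largest autocorrelation is r_7 = 0.55; the remaining lags stay at or below 0.39. The elevated value at lag 1 (0.39), dropping to 0.03 at lag 2, reflects decaying short-term dependence rather than seasonality.
The dominant spike at lag 7 indicates a seasonal period of 7.

7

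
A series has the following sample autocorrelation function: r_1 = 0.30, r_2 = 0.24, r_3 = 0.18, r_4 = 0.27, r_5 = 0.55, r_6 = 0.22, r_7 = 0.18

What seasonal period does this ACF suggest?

The largest autocorrelation is r_5 = 0.55; the remaining lags stay at or below 0.30. The elevated value at lag 1 (0.30), dropping to 0.24 at lag 2, reflects decaying short-term dependence rather than seasonality.
The dominant spike at lag 5 indicates a seasonal period of 5.

5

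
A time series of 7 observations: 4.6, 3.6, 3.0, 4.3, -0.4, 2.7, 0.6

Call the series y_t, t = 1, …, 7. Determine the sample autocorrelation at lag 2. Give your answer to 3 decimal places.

Mean ȳ = (4.6 + 3.6 + 3.0 + 4.3 − 0.4 + 2.7 + 0.6)/7 = 2.6286
Σ(y_t−ȳ)(y_{t+2}−ȳ) = (0.7322) + (1.6237) + (-1.1249) + (0.1194) + (6.1437) = 7.4941
Denominator Σ(y_t−ȳ)² = 21.0543
r_2 = 7.4941 / 21.0543 = 0.356

0.356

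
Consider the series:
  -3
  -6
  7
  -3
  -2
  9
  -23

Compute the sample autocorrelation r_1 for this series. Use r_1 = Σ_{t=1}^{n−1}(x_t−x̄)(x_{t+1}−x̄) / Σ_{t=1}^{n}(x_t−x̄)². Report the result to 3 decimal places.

-0.394

Mean x̄ = (-3 − 6 + 7 − 3 − 2 + 9 − 23)/7 = -3.0000
Deviations from mean: 0.0000, -3.0000, 10.0000, 0.0000, 1.0000, 12.0000, -20.0000
Numerator Σ_{t=1}^{6}(x_t−x̄)(x_{t+1}−x̄) = -258.0000
Denominator Σ(x_t−x̄)² = 654.0000
r_1 = -258.0000 / 654.0000 = -0.394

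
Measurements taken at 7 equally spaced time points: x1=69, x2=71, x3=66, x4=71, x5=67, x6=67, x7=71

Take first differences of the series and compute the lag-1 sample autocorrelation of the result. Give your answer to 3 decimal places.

-0.630

First differences Δx: 2, -5, 5, -4, 0, 4
Mean of differences = 0.3333
Numerator Σ(Δx_t−Δx̄)(Δx_{t+1}−Δx̄) = -53.7778
Denominator Σ(Δx_t−Δx̄)² = 85.3333
r_1(Δx) = -53.7778 / 85.3333 = -0.630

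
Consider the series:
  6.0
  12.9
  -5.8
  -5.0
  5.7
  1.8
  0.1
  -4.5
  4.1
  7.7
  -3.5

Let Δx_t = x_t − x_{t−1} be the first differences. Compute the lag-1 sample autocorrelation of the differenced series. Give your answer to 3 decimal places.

-0.288

First differences Δx: 6.9, -18.7, 0.8, 10.7, -3.9, -1.7, -4.6, 8.6, 3.6, -11.2
Mean of differences = -0.9500
Numerator Σ(Δx_t−Δx̄)(Δx_{t+1}−Δx̄) = -217.4725
Denominator Σ(Δx_t−Δx̄)² = 755.0250
r_1(Δx) = -217.4725 / 755.0250 = -0.288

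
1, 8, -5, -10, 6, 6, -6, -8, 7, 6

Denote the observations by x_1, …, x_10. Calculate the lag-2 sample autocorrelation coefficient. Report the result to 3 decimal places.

Mean x̄ = (1 + 8 − 5 − 10 + 6 + 6 − 6 − 8 + 7 + 6)/10 = 0.5000
Numerator Σ_{t=1}^{8}(x_t−x̄)(x_{t+2}−x̄) = -341.0000
Denominator Σ(x_t−x̄)² = 444.5000
r_2 = -341.0000 / 444.5000 = -0.767

-0.767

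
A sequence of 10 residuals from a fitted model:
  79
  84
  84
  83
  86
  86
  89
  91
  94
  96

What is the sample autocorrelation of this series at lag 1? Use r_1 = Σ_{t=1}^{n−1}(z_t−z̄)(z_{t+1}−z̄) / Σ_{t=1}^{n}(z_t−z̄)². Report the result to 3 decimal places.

0.588

Mean z̄ = (79 + 84 + 84 + 83 + 86 + 86 + 89 + 91 + 94 + 96)/10 = 87.2000
Numerator Σ_{t=1}^{9}(z_t−z̄)(z_{t+1}−z̄) = 146.7600
Denominator Σ(z_t−z̄)² = 249.6000
r_1 = 146.7600 / 249.6000 = 0.588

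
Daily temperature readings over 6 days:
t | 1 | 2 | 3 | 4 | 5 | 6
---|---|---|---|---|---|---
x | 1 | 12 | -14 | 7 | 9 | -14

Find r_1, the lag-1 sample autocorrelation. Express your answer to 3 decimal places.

Mean x̄ = (1 + 12 − 14 + 7 + 9 − 14)/6 = 0.1667
Deviations from mean: 0.8333, 11.8333, -14.1667, 6.8333, 8.8333, -14.1667
Σ(x_t−x̄)(x_{t+1}−x̄) = (9.8611) + (-167.6389) + (-96.8056) + (60.3611) + (-125.1389) = -319.3611
Denominator Σ(x_t−x̄)² = 666.8333
r_1 = -319.3611 / 666.8333 = -0.479

-0.479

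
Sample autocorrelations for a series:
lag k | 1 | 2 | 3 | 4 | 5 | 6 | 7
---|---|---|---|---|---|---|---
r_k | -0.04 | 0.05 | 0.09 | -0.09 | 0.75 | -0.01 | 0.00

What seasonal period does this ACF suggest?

5

The largest autocorrelation is r_5 = 0.75; the remaining lags stay at or below 0.09.
The dominant spike at lag 5 indicates a seasonal period of 5.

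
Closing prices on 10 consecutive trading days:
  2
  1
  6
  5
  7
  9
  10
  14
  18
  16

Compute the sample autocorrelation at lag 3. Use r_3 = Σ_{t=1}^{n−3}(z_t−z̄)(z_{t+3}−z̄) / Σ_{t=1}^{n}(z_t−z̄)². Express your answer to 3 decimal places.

0.121

Mean z̄ = (2 + 1 + 6 + 5 + 7 + 9 + 10 + 14 + 18 + 16)/10 = 8.8000
Σ(z_t−z̄)(z_{t+3}−z̄) = (25.8400) + (14.0400) + (-0.5600) + (-4.5600) + (-9.3600) + (1.8400) + (8.6400) = 35.8800
Denominator Σ(z_t−z̄)² = 297.6000
r_3 = 35.8800 / 297.6000 = 0.121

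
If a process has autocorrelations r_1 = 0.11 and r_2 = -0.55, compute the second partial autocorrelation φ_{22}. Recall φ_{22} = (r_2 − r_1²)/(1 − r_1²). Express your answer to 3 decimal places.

-0.569

φ_{22} = (r_2 − r_1²) / (1 − r_1²)
r_1² = (0.11)² = 0.0121
Numerator = -0.55 − 0.0121 = -0.5621; denominator = 1 − 0.0121 = 0.9879
φ_{22} = -0.5621 / 0.9879 = -0.569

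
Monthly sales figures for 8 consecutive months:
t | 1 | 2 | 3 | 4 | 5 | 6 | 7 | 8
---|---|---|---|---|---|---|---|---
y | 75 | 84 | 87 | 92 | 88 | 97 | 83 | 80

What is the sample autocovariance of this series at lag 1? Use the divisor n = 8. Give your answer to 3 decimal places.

6.086

Mean ȳ = (75 + 84 + 87 + 92 + 88 + 97 + 83 + 80)/8 = 85.7500
Deviations: -10.7500, -1.7500, 1.2500, 6.2500, 2.2500, 11.2500, -2.7500, -5.7500
Σ_{t=1}^{7}(y_t−ȳ)(y_{t+1}−ȳ) = 48.6875
γ_1 = 48.6875 / 8 = 6.086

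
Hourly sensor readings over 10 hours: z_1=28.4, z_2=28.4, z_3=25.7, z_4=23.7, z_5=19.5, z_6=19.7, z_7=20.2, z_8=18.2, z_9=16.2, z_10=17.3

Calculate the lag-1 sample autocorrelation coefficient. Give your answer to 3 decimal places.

Mean z̄ = (28.4 + 28.4 + 25.7 + 23.7 + 19.5 + 19.7 + 20.2 + 18.2 + 16.2 + 17.3)/10 = 21.7300
Numerator Σ_{t=1}^{9}(z_t−z̄)(z_{t+1}−z̄) = 131.4491
Denominator Σ(z_t−z̄)² = 182.7210
r_1 = 131.4491 / 182.7210 = 0.719

0.719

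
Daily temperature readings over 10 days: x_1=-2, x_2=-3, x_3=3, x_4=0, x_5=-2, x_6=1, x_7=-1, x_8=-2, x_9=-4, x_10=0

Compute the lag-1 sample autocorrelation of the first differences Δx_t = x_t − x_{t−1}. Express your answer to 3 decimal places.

First differences Δx: -1, 6, -3, -2, 3, -2, -1, -2, 4
Mean of differences = 0.2222
Numerator Σ(Δx_t−Δx̄)(Δx_{t+1}−Δx̄) = -33.8272
Denominator Σ(Δx_t−Δx̄)² = 83.5556
r_1(Δx) = -33.8272 / 83.5556 = -0.405

-0.405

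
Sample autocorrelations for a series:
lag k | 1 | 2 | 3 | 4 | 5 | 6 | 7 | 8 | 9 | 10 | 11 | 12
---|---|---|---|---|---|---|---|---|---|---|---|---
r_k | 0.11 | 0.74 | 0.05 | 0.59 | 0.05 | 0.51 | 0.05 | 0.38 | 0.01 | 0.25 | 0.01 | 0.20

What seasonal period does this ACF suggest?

2

The largest autocorrelation is r_2 = 0.74, with weaker echoes at lags 4 (0.59), 6 (0.51), 8 (0.38), 10 (0.25) and 12 (0.20); the remaining lags stay at or below 0.11.
The dominant spike at lag 2 indicates a seasonal period of 2.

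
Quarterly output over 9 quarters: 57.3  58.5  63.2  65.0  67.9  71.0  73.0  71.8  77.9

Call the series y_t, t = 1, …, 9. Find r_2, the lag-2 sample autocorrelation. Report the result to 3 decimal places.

Mean ȳ = (57.3 + 58.5 + 63.2 + 65.0 + 67.9 + 71.0 + 73.0 + 71.8 + 77.9)/9 = 67.2889
Numerator Σ_{t=1}^{7}(y_t−ȳ)(y_{t+2}−ȳ) = 130.7998
Denominator Σ(y_t−ȳ)² = 378.6889
r_2 = 130.7998 / 378.6889 = 0.345

0.345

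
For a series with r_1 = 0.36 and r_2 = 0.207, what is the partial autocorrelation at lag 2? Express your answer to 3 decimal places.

φ_{22} = (r_2 − r_1²) / (1 − r_1²)
r_1² = (0.36)² = 0.1296
Numerator = 0.207 − 0.1296 = 0.0774; denominator = 1 − 0.1296 = 0.8704
φ_{22} = 0.0774 / 0.8704 = 0.089

0.089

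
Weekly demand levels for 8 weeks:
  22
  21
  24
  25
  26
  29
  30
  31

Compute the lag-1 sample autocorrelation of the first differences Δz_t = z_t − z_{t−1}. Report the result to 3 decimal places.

-0.457

First differences Δz: -1, 3, 1, 1, 3, 1, 1
Mean of differences = 1.2857
Numerator Σ(Δz_t−Δz̄)(Δz_{t+1}−Δz̄) = -5.2245
Denominator Σ(Δz_t−Δz̄)² = 11.4286
r_1(Δz) = -5.2245 / 11.4286 = -0.457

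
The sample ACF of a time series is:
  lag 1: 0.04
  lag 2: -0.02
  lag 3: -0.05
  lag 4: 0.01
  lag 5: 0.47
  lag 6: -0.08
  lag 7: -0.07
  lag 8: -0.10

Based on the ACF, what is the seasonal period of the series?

The largest autocorrelation is r_5 = 0.47; the remaining lags stay at or below 0.04.
The dominant spike at lag 5 indicates a seasonal period of 5.

5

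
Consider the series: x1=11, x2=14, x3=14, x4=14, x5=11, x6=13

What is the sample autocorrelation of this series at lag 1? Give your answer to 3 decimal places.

Mean x̄ = (11 + 14 + 14 + 14 + 11 + 13)/6 = 12.8333
Deviations from mean: -1.8333, 1.1667, 1.1667, 1.1667, -1.8333, 0.1667
Σ(x_t−x̄)(x_{t+1}−x̄) = (-2.1389) + (1.3611) + (1.3611) + (-2.1389) + (-0.3056) = -1.8611
Denominator Σ(x_t−x̄)² = 10.8333
r_1 = -1.8611 / 10.8333 = -0.172

-0.172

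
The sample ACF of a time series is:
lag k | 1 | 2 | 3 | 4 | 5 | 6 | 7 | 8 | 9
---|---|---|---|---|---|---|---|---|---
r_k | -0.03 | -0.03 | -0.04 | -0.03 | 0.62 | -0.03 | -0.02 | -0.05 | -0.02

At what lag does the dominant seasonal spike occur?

The largest autocorrelation is r_5 = 0.62; the remaining lags stay at or below -0.02.
The dominant spike at lag 5 indicates a seasonal period of 5.

5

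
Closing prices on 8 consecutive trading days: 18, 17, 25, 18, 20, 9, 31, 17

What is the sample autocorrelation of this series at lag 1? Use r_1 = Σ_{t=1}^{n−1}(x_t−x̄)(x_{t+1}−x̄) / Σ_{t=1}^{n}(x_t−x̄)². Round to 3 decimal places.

Mean x̄ = (18 + 17 + 25 + 18 + 20 + 9 + 31 + 17)/8 = 19.3750
Deviations from mean: -1.3750, -2.3750, 5.6250, -1.3750, 0.6250, -10.3750, 11.6250, -2.3750
Σ(x_t−x̄)(x_{t+1}−x̄) = (3.2656) + (-13.3594) + (-7.7344) + (-0.8594) + (-6.4844) + (-120.6094) + (-27.6094) = -173.3906
Denominator Σ(x_t−x̄)² = 289.8750
r_1 = -173.3906 / 289.8750 = -0.598

-0.598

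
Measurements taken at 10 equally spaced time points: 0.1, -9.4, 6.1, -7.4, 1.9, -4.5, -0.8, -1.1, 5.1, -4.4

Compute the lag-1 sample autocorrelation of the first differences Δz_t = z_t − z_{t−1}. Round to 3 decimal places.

First differences Δz: -9.5, 15.5, -13.5, 9.3, -6.4, 3.7, -0.3, 6.2, -9.5
Mean of differences = -0.5000
Numerator Σ(Δz_t−Δz̄)(Δz_{t+1}−Δz̄) = -620.1200
Denominator Σ(Δz_t−Δz̄)² = 780.4200
r_1(Δz) = -620.1200 / 780.4200 = -0.795

-0.795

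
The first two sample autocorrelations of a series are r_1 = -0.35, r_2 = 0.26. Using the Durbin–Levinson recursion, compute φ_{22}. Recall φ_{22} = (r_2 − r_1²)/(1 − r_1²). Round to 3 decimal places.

0.157

φ_{22} = (r_2 − r_1²) / (1 − r_1²)
r_1² = (-0.35)² = 0.1225
Numerator = 0.26 − 0.1225 = 0.1375; denominator = 1 − 0.1225 = 0.8775
φ_{22} = 0.1375 / 0.8775 = 0.157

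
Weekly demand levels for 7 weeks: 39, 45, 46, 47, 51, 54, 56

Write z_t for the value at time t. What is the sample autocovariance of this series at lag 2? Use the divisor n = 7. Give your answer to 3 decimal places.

4.691

Mean z̄ = (39 + 45 + 46 + 47 + 51 + 54 + 56)/7 = 48.2857
Σ_{t=1}^{5}(z_t−z̄)(z_{t+2}−z̄) = 32.8367
γ_2 = 32.8367 / 7 = 4.691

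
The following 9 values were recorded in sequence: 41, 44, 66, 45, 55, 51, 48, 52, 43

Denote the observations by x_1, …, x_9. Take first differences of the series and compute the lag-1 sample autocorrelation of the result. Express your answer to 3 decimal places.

-0.592

First differences Δx: 3, 22, -21, 10, -4, -3, 4, -9
Mean of differences = 0.2500
Numerator Σ(Δx_t−Δx̄)(Δx_{t+1}−Δx̄) = -684.0625
Denominator Σ(Δx_t−Δx̄)² = 1155.5000
r_1(Δx) = -684.0625 / 1155.5000 = -0.592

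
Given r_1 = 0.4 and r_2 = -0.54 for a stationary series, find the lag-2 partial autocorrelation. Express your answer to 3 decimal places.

φ_{22} = (r_2 − r_1²) / (1 − r_1²)
r_1² = (0.4)² = 0.16
Numerator = -0.54 − 0.1600 = -0.7000; denominator = 1 − 0.1600 = 0.8400
φ_{22} = -0.7000 / 0.8400 = -0.833

-0.833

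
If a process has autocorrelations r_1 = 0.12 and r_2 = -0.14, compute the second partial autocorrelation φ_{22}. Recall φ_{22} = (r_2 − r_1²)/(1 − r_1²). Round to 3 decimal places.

-0.157

φ_{22} = (r_2 − r_1²) / (1 − r_1²)
r_1² = (0.12)² = 0.0144
Numerator = -0.14 − 0.0144 = -0.1544; denominator = 1 − 0.0144 = 0.9856
φ_{22} = -0.1544 / 0.9856 = -0.157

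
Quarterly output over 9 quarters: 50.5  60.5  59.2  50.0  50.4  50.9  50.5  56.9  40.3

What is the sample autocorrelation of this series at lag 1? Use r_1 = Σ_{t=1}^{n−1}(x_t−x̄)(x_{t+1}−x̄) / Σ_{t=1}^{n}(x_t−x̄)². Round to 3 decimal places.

-0.087

Mean x̄ = (50.5 + 60.5 + 59.2 + 50.0 + 50.4 + 50.9 + 50.5 + 56.9 + 40.3)/9 = 52.1333
Numerator Σ_{t=1}^{8}(x_t−x̄)(x_{t+1}−x̄) = -25.9578
Denominator Σ(x_t−x̄)² = 297.1000
r_1 = -25.9578 / 297.1000 = -0.087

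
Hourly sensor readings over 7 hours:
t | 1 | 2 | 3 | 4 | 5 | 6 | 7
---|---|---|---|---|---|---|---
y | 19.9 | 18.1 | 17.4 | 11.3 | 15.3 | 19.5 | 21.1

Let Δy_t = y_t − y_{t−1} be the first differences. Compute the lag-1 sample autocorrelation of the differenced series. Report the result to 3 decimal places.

0.056

First differences Δy: -1.8, -0.7, -6.1, 4.0, 4.2, 1.6
Mean of differences = 0.2000
Numerator Σ(Δy_t−Δȳ)(Δy_{t+1}−Δȳ) = 4.3300
Denominator Σ(Δy_t−Δȳ)² = 76.9000
r_1(Δy) = 4.3300 / 76.9000 = 0.056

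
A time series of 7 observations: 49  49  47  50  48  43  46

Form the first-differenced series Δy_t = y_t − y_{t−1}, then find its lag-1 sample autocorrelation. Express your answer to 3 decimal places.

First differences Δy: 0, -2, 3, -2, -5, 3
Mean of differences = -0.5000
Numerator Σ(Δy_t−Δȳ)(Δy_{t+1}−Δȳ) = -20.2500
Denominator Σ(Δy_t−Δȳ)² = 49.5000
r_1(Δy) = -20.2500 / 49.5000 = -0.409

-0.409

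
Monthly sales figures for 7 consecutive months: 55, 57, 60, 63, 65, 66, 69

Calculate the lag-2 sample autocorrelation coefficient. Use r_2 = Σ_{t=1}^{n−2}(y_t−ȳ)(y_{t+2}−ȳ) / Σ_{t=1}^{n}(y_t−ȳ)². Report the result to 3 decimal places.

0.181

Mean ȳ = (55 + 57 + 60 + 63 + 65 + 66 + 69)/7 = 62.1429
Numerator Σ_{t=1}^{5}(y_t−ȳ)(y_{t+2}−ȳ) = 27.6735
Denominator Σ(y_t−ȳ)² = 152.8571
r_2 = 27.6735 / 152.8571 = 0.181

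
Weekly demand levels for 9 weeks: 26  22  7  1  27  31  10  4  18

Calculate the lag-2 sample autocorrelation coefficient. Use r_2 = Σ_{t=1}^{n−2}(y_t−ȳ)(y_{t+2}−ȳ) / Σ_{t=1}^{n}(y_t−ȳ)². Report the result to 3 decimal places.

-0.783

Mean ȳ = (26 + 22 + 7 + 1 + 27 + 31 + 10 + 4 + 18)/9 = 16.2222
Numerator Σ_{t=1}^{7}(y_t−ȳ)(y_{t+2}−ȳ) = -761.2099
Denominator Σ(y_t−ȳ)² = 971.5556
r_2 = -761.2099 / 971.5556 = -0.783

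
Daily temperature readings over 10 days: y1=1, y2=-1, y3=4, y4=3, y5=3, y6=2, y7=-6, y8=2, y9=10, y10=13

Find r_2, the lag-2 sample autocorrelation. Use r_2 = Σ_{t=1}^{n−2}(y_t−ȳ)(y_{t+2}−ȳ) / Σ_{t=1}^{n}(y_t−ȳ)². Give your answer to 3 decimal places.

-0.289

Mean ȳ = (1 − 1 + 4 + 3 + 3 + 2 − 6 + 2 + 10 + 13)/10 = 3.1000
Numerator Σ_{t=1}^{8}(y_t−ȳ)(y_{t+2}−ȳ) = -73.0200
Denominator Σ(y_t−ȳ)² = 252.9000
r_2 = -73.0200 / 252.9000 = -0.289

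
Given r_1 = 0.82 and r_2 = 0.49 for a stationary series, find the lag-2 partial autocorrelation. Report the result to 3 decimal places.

-0.557

φ_{22} = (r_2 − r_1²) / (1 − r_1²)
r_1² = (0.82)² = 0.6724
Numerator = 0.49 − 0.6724 = -0.1824; denominator = 1 − 0.6724 = 0.3276
φ_{22} = -0.1824 / 0.3276 = -0.557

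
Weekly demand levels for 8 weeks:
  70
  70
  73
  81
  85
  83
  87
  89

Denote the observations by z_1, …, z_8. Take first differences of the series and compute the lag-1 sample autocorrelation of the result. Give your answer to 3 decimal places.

-0.090

First differences Δz: 0, 3, 8, 4, -2, 4, 2
Mean of differences = 2.7143
Numerator Σ(Δz_t−Δz̄)(Δz_{t+1}−Δz̄) = -5.5102
Denominator Σ(Δz_t−Δz̄)² = 61.4286
r_1(Δz) = -5.5102 / 61.4286 = -0.090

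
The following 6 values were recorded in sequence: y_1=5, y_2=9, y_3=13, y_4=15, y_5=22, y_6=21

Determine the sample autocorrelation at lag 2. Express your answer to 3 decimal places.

0.013

Mean ȳ = (5 + 9 + 13 + 15 + 22 + 21)/6 = 14.1667
Deviations from mean: -9.1667, -5.1667, -1.1667, 0.8333, 7.8333, 6.8333
Σ(y_t−ȳ)(y_{t+2}−ȳ) = (10.6944) + (-4.3056) + (-9.1389) + (5.6944) = 2.9444
Denominator Σ(y_t−ȳ)² = 220.8333
r_2 = 2.9444 / 220.8333 = 0.013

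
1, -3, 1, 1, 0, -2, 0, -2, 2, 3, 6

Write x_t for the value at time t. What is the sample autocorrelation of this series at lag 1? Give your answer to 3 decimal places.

0.226

Mean x̄ = (1 − 3 + 1 + 1 + 0 − 2 + 0 − 2 + 2 + 3 + 6)/11 = 0.6364
Numerator Σ_{t=1}^{10}(x_t−x̄)(x_{t+1}−x̄) = 14.5950
Denominator Σ(x_t−x̄)² = 64.5455
r_1 = 14.5950 / 64.5455 = 0.226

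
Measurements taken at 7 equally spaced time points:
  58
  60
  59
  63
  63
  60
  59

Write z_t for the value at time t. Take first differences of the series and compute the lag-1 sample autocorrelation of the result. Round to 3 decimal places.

First differences Δz: 2, -1, 4, 0, -3, -1
Mean of differences = 0.1667
Numerator Σ(Δz_t−Δz̄)(Δz_{t+1}−Δz̄) = -3.0278
Denominator Σ(Δz_t−Δz̄)² = 30.8333
r_1(Δz) = -3.0278 / 30.8333 = -0.098

-0.098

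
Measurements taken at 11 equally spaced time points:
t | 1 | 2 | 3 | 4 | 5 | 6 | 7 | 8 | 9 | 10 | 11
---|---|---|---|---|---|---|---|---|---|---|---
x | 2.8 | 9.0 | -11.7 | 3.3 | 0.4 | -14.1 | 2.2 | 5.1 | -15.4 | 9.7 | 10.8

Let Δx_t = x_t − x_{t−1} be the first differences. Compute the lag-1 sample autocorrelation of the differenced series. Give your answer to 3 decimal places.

-0.528

First differences Δx: 6.2, -20.7, 15.0, -2.9, -14.5, 16.3, 2.9, -20.5, 25.1, 1.1
Mean of differences = 0.8000
Numerator Σ(Δx_t−Δx̄)(Δx_{t+1}−Δx̄) = -1176.9600
Denominator Σ(Δx_t−Δx̄)² = 2229.7600
r_1(Δx) = -1176.9600 / 2229.7600 = -0.528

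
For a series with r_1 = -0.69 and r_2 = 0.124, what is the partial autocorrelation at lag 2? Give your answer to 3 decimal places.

-0.672

φ_{22} = (r_2 − r_1²) / (1 − r_1²)
r_1² = (-0.69)² = 0.4761
Numerator = 0.124 − 0.4761 = -0.3521; denominator = 1 − 0.4761 = 0.5239
φ_{22} = -0.3521 / 0.5239 = -0.672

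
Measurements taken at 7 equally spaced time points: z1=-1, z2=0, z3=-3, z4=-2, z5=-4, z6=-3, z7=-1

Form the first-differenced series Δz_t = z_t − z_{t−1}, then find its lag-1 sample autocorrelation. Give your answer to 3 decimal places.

-0.400

First differences Δz: 1, -3, 1, -2, 1, 2
Mean of differences = 0.0000
Numerator Σ(Δz_t−Δz̄)(Δz_{t+1}−Δz̄) = -8.0000
Denominator Σ(Δz_t−Δz̄)² = 20.0000
r_1(Δz) = -8.0000 / 20.0000 = -0.400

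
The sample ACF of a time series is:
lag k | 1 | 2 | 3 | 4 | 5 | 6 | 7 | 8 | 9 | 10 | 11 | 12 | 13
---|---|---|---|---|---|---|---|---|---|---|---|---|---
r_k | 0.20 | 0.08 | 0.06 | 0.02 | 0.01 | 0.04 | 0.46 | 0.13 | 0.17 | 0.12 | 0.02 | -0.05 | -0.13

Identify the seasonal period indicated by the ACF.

7

The largest autocorrelation is r_7 = 0.46; the remaining lags stay at or below 0.20. The elevated value at lag 1 (0.20), dropping to 0.08 at lag 2, reflects decaying short-term dependence rather than seasonality.
The dominant spike at lag 7 indicates a seasonal period of 7.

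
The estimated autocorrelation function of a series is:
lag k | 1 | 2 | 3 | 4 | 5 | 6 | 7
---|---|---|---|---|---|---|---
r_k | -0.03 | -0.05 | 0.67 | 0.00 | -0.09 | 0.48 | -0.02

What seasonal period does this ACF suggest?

3

The largest autocorrelation is r_3 = 0.67, with a weaker echo at lag 6 (0.48); the remaining lags stay at or below 0.00.
The dominant spike at lag 3 indicates a seasonal period of 3.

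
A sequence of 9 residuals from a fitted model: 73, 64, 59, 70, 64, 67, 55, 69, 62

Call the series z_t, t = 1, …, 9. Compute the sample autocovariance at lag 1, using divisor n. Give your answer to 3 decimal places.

-12.512

Mean z̄ = (73 + 64 + 59 + 70 + 64 + 67 + 55 + 69 + 62)/9 = 64.7778
Σ_{t=1}^{8}(z_t−z̄)(z_{t+1}−z̄) = -112.6049
γ_1 = -112.6049 / 9 = -12.512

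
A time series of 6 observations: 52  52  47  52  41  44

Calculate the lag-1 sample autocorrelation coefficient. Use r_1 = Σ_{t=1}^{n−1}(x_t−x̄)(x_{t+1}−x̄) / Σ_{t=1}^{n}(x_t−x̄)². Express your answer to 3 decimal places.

Mean x̄ = (52 + 52 + 47 + 52 + 41 + 44)/6 = 48.0000
Deviations from mean: 4.0000, 4.0000, -1.0000, 4.0000, -7.0000, -4.0000
Numerator Σ_{t=1}^{5}(x_t−x̄)(x_{t+1}−x̄) = 8.0000
Denominator Σ(x_t−x̄)² = 114.0000
r_1 = 8.0000 / 114.0000 = 0.070

0.070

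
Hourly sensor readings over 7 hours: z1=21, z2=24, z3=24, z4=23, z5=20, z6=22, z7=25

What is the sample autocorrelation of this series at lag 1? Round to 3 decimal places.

-0.034

Mean z̄ = (21 + 24 + 24 + 23 + 20 + 22 + 25)/7 = 22.7143
Deviations from mean: -1.7143, 1.2857, 1.2857, 0.2857, -2.7143, -0.7143, 2.2857
Σ(z_t−z̄)(z_{t+1}−z̄) = (-2.2041) + (1.6531) + (0.3673) + (-0.7755) + (1.9388) + (-1.6327) = -0.6531
Denominator Σ(z_t−z̄)² = 19.4286
r_1 = -0.6531 / 19.4286 = -0.034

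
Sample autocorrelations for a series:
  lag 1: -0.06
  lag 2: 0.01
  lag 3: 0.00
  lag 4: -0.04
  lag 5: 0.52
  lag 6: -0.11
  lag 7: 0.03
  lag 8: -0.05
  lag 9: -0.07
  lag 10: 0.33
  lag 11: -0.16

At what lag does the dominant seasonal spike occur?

5

The largest autocorrelation is r_5 = 0.52, with a weaker echo at lag 10 (0.33); the remaining lags stay at or below 0.03.
The dominant spike at lag 5 indicates a seasonal period of 5.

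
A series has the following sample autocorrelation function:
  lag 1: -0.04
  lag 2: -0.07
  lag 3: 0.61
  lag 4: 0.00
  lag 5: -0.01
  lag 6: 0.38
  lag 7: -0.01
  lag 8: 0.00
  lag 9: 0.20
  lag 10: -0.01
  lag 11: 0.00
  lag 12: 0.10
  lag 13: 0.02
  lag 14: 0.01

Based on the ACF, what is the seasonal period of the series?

The largest autocorrelation is r_3 = 0.61, with weaker echoes at lags 6 (0.38) and 9 (0.20); the remaining lags stay at or below 0.10.
The dominant spike at lag 3 indicates a seasonal period of 3.

3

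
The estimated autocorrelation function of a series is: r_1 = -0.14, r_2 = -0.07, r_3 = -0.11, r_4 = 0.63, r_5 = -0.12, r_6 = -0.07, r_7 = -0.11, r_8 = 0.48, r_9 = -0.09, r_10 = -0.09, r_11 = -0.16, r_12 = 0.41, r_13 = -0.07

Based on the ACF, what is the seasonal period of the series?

The largest autocorrelation is r_4 = 0.63, with weaker echoes at lags 8 (0.48) and 12 (0.41); the remaining lags stay at or below -0.07.
The dominant spike at lag 4 indicates a seasonal period of 4.

4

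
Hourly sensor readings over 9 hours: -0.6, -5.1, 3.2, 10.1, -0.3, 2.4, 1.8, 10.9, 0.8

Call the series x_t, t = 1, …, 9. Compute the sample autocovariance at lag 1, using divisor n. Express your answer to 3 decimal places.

-1.996

Mean x̄ = (-0.6 − 5.1 + 3.2 + 10.1 − 0.3 + 2.4 + 1.8 + 10.9 + 0.8)/9 = 2.5778
Σ_{t=1}^{8}(x_t−x̄)(x_{t+1}−x̄) = -17.9638
γ_1 = -17.9638 / 9 = -1.996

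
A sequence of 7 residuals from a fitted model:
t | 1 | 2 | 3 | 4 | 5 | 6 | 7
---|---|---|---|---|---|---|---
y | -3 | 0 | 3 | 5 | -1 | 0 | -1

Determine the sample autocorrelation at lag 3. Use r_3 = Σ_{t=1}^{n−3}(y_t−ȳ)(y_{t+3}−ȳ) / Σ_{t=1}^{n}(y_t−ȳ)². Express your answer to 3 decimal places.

Mean ȳ = (-3 + 0 + 3 + 5 − 1 + 0 − 1)/7 = 0.4286
Σ(y_t−ȳ)(y_{t+3}−ȳ) = (-15.6735) + (0.6122) + (-1.1020) + (-6.5306) = -22.6939
Denominator Σ(y_t−ȳ)² = 43.7143
r_3 = -22.6939 / 43.7143 = -0.519

-0.519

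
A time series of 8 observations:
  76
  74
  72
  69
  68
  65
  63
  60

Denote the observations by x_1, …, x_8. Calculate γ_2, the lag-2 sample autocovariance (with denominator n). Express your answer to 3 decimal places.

Mean x̄ = (76 + 74 + 72 + 69 + 68 + 65 + 63 + 60)/8 = 68.3750
Σ_{t=1}^{6}(x_t−x̄)(x_{t+2}−x̄) = 57.9688
γ_2 = 57.9688 / 8 = 7.246

7.246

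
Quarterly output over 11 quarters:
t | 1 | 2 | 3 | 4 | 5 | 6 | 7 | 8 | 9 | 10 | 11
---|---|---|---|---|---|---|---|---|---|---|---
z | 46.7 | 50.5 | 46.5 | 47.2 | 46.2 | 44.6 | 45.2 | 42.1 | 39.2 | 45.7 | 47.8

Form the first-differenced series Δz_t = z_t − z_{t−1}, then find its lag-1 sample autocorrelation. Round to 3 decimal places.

First differences Δz: 3.8, -4.0, 0.7, -1.0, -1.6, 0.6, -3.1, -2.9, 6.5, 2.1
Mean of differences = 0.1100
Numerator Σ(Δz_t−Δz̄)(Δz_{t+1}−Δz̄) = -15.6141
Denominator Σ(Δz_t−Δz̄)² = 99.4090
r_1(Δz) = -15.6141 / 99.4090 = -0.157

-0.157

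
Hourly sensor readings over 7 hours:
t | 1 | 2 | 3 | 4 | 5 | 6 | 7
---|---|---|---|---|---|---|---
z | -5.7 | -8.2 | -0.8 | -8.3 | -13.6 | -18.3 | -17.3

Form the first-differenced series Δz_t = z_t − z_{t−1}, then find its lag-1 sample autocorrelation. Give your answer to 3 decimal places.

First differences Δz: -2.5, 7.4, -7.5, -5.3, -4.7, 1.0
Mean of differences = -1.9333
Numerator Σ(Δz_t−Δz̄)(Δz_{t+1}−Δz̄) = -37.3044
Denominator Σ(Δz_t−Δz̄)² = 146.0133
r_1(Δz) = -37.3044 / 146.0133 = -0.255

-0.255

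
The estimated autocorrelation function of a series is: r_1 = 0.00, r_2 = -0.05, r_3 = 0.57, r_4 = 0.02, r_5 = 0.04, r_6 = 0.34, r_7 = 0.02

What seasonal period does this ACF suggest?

The largest autocorrelation is r_3 = 0.57, with a weaker echo at lag 6 (0.34); the remaining lags stay at or below 0.04.
The dominant spike at lag 3 indicates a seasonal period of 3.

3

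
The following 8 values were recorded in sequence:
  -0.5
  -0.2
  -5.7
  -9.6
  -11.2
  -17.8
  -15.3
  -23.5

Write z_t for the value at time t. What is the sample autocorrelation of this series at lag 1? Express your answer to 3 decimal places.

Mean z̄ = (-0.5 − 0.2 − 5.7 − 9.6 − 11.2 − 17.8 − 15.3 − 23.5)/8 = -10.4750
Deviations from mean: 9.9750, 10.2750, 4.7750, 0.8750, -0.7250, -7.3250, -4.8250, -13.0250
Σ(z_t−z̄)(z_{t+1}−z̄) = (102.4931) + (49.0631) + (4.1781) + (-0.6344) + (5.3106) + (35.3431) + (62.8456) = 258.5994
Denominator Σ(z_t−z̄)² = 475.7550
r_1 = 258.5994 / 475.7550 = 0.544

0.544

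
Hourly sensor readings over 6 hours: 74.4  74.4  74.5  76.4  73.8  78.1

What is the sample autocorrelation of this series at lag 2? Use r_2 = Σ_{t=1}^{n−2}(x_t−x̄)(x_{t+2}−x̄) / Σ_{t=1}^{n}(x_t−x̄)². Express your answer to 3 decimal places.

0.296

Mean x̄ = (74.4 + 74.4 + 74.5 + 76.4 + 73.8 + 78.1)/6 = 75.2667
Deviations from mean: -0.8667, -0.8667, -0.7667, 1.1333, -1.4667, 2.8333
Σ(x_t−x̄)(x_{t+2}−x̄) = (0.6644) + (-0.9822) + (1.1244) + (3.2111) = 4.0178
Denominator Σ(x_t−x̄)² = 13.5533
r_2 = 4.0178 / 13.5533 = 0.296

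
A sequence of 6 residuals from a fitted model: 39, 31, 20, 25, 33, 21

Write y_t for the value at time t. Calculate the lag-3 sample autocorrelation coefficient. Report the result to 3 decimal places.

0.137

Mean ȳ = (39 + 31 + 20 + 25 + 33 + 21)/6 = 28.1667
Σ(y_t−ȳ)(y_{t+3}−ȳ) = (-34.3056) + (13.6944) + (58.5278) = 37.9167
Denominator Σ(y_t−ȳ)² = 276.8333
r_3 = 37.9167 / 276.8333 = 0.137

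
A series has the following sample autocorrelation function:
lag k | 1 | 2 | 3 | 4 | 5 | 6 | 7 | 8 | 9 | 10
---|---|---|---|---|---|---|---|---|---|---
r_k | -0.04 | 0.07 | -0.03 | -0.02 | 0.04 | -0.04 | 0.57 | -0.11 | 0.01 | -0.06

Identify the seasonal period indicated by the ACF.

7

The largest autocorrelation is r_7 = 0.57; the remaining lags stay at or below 0.07.
The dominant spike at lag 7 indicates a seasonal period of 7.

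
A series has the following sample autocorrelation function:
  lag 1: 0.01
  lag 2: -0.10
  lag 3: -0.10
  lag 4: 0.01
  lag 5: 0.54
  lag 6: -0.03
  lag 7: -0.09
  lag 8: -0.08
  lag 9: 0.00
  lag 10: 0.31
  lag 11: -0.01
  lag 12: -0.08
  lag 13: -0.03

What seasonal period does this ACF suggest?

5

The largest autocorrelation is r_5 = 0.54, with a weaker echo at lag 10 (0.31); the remaining lags stay at or below 0.01.
The dominant spike at lag 5 indicates a seasonal period of 5.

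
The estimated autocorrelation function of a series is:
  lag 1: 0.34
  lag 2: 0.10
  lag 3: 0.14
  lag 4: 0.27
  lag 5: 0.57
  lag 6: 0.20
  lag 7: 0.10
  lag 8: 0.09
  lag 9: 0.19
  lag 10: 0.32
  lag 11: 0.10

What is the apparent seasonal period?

5

The largest autocorrelation is r_5 = 0.57; the remaining lags stay at or below 0.34. The elevated value at lag 1 (0.34), dropping to 0.10 at lag 2, reflects decaying short-term dependence rather than seasonality.
The dominant spike at lag 5 indicates a seasonal period of 5.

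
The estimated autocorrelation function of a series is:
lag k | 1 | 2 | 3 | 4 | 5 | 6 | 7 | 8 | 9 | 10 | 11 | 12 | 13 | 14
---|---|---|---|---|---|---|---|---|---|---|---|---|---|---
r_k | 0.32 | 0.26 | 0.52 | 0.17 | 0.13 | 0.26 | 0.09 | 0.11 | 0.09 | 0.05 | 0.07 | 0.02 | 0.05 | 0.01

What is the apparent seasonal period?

The largest autocorrelation is r_3 = 0.52; the remaining lags stay at or below 0.32. The elevated value at lag 1 (0.32), dropping to 0.26 at lag 2, reflects decaying short-term dependence rather than seasonality.
The dominant spike at lag 3 indicates a seasonal period of 3.

3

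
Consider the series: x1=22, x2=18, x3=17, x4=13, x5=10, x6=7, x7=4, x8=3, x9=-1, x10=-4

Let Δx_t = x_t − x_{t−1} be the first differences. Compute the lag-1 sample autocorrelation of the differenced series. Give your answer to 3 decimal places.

First differences Δx: -4, -1, -4, -3, -3, -3, -1, -4, -3
Mean of differences = -2.8889
Numerator Σ(Δx_t−Δx̄)(Δx_{t+1}−Δx̄) = -6.2346
Denominator Σ(Δx_t−Δx̄)² = 10.8889
r_1(Δx) = -6.2346 / 10.8889 = -0.573

-0.573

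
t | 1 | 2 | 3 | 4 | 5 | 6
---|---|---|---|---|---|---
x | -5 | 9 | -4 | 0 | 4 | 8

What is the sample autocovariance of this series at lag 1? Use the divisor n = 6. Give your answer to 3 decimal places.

-11.833

Mean x̄ = (-5 + 9 − 4 + 0 + 4 + 8)/6 = 2.0000
Deviations: -7.0000, 7.0000, -6.0000, -2.0000, 2.0000, 6.0000
Σ_{t=1}^{5}(x_t−x̄)(x_{t+1}−x̄) = -71.0000
γ_1 = -71.0000 / 6 = -11.833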